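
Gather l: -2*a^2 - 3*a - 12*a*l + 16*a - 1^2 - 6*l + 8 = -2*a^2 + 13*a + l*(-12*a - 6) + 7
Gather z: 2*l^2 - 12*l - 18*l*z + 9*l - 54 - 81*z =2*l^2 - 3*l + z*(-18*l - 81) - 54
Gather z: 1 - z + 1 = 2 - z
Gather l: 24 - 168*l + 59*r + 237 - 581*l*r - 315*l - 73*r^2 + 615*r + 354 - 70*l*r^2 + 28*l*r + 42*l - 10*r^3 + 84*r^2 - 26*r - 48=l*(-70*r^2 - 553*r - 441) - 10*r^3 + 11*r^2 + 648*r + 567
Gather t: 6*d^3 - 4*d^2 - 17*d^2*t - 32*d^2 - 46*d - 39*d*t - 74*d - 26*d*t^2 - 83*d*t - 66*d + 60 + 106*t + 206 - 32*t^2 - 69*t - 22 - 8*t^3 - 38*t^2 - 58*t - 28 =6*d^3 - 36*d^2 - 186*d - 8*t^3 + t^2*(-26*d - 70) + t*(-17*d^2 - 122*d - 21) + 216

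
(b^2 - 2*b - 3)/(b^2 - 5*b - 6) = (b - 3)/(b - 6)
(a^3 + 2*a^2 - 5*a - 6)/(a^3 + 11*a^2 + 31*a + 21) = (a - 2)/(a + 7)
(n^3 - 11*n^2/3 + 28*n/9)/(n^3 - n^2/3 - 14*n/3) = (n - 4/3)/(n + 2)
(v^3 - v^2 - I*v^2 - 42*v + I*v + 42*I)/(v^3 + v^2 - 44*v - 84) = (v - I)/(v + 2)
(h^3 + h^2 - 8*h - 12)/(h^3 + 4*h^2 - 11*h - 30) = (h + 2)/(h + 5)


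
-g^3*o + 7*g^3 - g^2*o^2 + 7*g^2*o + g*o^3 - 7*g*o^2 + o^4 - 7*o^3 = (-g + o)*(g + o)^2*(o - 7)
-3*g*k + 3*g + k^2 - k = (-3*g + k)*(k - 1)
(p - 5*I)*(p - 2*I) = p^2 - 7*I*p - 10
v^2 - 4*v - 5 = (v - 5)*(v + 1)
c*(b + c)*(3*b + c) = 3*b^2*c + 4*b*c^2 + c^3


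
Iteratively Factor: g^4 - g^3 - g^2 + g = (g - 1)*(g^3 - g) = (g - 1)*(g + 1)*(g^2 - g) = g*(g - 1)*(g + 1)*(g - 1)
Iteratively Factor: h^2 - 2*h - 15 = (h + 3)*(h - 5)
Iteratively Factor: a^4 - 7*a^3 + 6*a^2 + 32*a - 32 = (a - 4)*(a^3 - 3*a^2 - 6*a + 8) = (a - 4)*(a + 2)*(a^2 - 5*a + 4) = (a - 4)^2*(a + 2)*(a - 1)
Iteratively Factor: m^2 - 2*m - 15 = (m + 3)*(m - 5)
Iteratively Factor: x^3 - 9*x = (x)*(x^2 - 9) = x*(x + 3)*(x - 3)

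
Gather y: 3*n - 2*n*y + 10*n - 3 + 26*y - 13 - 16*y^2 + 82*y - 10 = 13*n - 16*y^2 + y*(108 - 2*n) - 26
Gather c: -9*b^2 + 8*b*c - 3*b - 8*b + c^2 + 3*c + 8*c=-9*b^2 - 11*b + c^2 + c*(8*b + 11)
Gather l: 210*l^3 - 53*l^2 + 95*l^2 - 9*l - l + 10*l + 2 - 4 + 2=210*l^3 + 42*l^2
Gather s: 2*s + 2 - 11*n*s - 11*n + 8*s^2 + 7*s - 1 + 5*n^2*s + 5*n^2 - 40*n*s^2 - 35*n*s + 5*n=5*n^2 - 6*n + s^2*(8 - 40*n) + s*(5*n^2 - 46*n + 9) + 1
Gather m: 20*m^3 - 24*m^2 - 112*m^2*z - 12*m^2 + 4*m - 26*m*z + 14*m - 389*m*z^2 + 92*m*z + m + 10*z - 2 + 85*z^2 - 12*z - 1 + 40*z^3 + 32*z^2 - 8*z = 20*m^3 + m^2*(-112*z - 36) + m*(-389*z^2 + 66*z + 19) + 40*z^3 + 117*z^2 - 10*z - 3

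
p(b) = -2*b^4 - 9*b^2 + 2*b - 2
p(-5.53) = -2158.67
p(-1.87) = -61.67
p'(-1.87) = 87.97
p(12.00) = -42746.00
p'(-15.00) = 27272.00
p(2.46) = -124.79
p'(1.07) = -27.06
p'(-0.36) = 8.85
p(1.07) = -12.79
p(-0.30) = -3.43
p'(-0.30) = 7.62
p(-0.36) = -3.92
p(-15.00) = -103307.00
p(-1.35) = -27.75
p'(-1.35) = 45.98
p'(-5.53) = 1454.44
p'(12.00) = -14038.00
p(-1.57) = -39.48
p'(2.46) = -161.38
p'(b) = -8*b^3 - 18*b + 2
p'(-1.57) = 61.22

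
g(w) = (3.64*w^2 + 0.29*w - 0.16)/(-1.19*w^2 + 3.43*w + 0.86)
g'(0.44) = 1.28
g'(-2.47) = 0.29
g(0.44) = 0.31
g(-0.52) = -0.54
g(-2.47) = -1.43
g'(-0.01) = 1.09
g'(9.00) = 0.26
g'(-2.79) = 0.26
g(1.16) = 1.57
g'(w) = (2.38*w - 3.43)*(3.64*w^2 + 0.29*w - 0.16)/(-1.19*w^2 + 3.43*w + 0.86)^2 + (7.28*w + 0.29)/(-1.19*w^2 + 3.43*w + 0.86)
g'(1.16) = 2.37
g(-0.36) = -0.39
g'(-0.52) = 0.78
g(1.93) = 4.58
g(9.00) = -4.60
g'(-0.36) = 1.23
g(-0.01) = -0.20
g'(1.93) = 6.45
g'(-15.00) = 0.03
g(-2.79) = -1.52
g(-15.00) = -2.56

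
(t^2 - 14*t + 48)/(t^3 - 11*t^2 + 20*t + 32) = (t - 6)/(t^2 - 3*t - 4)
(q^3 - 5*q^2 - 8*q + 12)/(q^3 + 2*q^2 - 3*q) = (q^2 - 4*q - 12)/(q*(q + 3))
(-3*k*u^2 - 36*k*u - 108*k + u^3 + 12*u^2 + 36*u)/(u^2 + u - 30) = (-3*k*u - 18*k + u^2 + 6*u)/(u - 5)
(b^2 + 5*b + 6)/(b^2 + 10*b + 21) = (b + 2)/(b + 7)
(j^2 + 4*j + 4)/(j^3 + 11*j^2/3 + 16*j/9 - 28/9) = 9*(j + 2)/(9*j^2 + 15*j - 14)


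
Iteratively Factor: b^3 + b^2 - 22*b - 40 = (b + 2)*(b^2 - b - 20) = (b + 2)*(b + 4)*(b - 5)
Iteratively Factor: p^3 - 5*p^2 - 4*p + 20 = (p + 2)*(p^2 - 7*p + 10) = (p - 5)*(p + 2)*(p - 2)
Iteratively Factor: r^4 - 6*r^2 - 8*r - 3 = (r + 1)*(r^3 - r^2 - 5*r - 3) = (r + 1)^2*(r^2 - 2*r - 3) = (r - 3)*(r + 1)^2*(r + 1)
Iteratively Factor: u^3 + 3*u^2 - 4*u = (u - 1)*(u^2 + 4*u) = u*(u - 1)*(u + 4)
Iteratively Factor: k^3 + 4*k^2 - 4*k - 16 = (k + 4)*(k^2 - 4) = (k + 2)*(k + 4)*(k - 2)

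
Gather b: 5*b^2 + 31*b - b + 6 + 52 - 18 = 5*b^2 + 30*b + 40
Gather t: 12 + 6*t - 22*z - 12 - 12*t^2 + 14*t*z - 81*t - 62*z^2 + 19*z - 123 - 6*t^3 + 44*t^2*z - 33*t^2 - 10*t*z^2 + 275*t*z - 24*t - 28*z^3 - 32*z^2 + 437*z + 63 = -6*t^3 + t^2*(44*z - 45) + t*(-10*z^2 + 289*z - 99) - 28*z^3 - 94*z^2 + 434*z - 60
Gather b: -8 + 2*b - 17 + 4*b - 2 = 6*b - 27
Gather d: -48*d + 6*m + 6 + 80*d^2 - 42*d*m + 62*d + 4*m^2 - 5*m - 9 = 80*d^2 + d*(14 - 42*m) + 4*m^2 + m - 3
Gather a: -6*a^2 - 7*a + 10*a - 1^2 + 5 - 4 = -6*a^2 + 3*a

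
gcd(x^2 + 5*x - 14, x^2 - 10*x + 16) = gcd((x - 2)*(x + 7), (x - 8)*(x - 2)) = x - 2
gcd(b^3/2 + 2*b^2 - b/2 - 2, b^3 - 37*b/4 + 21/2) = 1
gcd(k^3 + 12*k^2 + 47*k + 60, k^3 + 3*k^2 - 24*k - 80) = k + 4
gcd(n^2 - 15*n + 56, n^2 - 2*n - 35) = n - 7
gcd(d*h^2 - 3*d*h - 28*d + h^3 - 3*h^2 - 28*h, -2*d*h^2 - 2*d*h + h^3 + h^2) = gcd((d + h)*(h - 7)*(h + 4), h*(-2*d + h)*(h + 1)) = 1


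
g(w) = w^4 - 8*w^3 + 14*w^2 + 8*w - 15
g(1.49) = 6.47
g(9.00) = 1920.00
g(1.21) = 3.15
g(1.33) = 4.71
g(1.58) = 7.27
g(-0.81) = -7.61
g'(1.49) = 9.67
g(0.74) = -4.36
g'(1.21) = 13.83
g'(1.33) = 12.20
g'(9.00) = 1232.00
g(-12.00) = 36465.00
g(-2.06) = 115.87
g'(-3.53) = -565.85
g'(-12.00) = -10696.00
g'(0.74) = 17.20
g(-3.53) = 638.38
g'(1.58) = 8.10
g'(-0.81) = -32.55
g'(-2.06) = -186.49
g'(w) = 4*w^3 - 24*w^2 + 28*w + 8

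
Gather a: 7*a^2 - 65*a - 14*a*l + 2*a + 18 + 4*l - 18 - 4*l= 7*a^2 + a*(-14*l - 63)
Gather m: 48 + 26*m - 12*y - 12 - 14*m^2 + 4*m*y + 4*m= -14*m^2 + m*(4*y + 30) - 12*y + 36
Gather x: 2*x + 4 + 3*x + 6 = 5*x + 10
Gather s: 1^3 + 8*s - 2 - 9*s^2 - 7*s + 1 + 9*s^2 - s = 0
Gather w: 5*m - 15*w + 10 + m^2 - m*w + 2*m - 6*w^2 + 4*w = m^2 + 7*m - 6*w^2 + w*(-m - 11) + 10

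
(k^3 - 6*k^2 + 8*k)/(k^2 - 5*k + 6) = k*(k - 4)/(k - 3)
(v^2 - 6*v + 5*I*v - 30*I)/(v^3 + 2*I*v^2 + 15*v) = (v - 6)/(v*(v - 3*I))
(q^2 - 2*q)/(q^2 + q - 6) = q/(q + 3)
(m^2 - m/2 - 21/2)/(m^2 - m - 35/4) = 2*(m + 3)/(2*m + 5)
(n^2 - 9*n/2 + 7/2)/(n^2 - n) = (n - 7/2)/n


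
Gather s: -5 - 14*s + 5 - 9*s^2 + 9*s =-9*s^2 - 5*s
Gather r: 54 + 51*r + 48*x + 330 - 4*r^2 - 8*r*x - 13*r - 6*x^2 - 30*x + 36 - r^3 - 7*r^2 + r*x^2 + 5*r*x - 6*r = -r^3 - 11*r^2 + r*(x^2 - 3*x + 32) - 6*x^2 + 18*x + 420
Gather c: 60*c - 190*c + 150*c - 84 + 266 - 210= 20*c - 28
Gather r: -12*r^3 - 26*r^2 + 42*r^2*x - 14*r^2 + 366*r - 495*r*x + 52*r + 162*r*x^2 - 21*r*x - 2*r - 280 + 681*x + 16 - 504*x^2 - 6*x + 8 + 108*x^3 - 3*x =-12*r^3 + r^2*(42*x - 40) + r*(162*x^2 - 516*x + 416) + 108*x^3 - 504*x^2 + 672*x - 256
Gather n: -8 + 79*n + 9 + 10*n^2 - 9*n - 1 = 10*n^2 + 70*n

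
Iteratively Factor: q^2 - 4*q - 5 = (q + 1)*(q - 5)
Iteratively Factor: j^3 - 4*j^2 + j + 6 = (j - 2)*(j^2 - 2*j - 3) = (j - 3)*(j - 2)*(j + 1)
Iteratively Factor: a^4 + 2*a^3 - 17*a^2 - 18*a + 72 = (a + 4)*(a^3 - 2*a^2 - 9*a + 18) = (a + 3)*(a + 4)*(a^2 - 5*a + 6) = (a - 2)*(a + 3)*(a + 4)*(a - 3)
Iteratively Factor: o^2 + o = (o)*(o + 1)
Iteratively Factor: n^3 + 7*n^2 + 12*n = (n)*(n^2 + 7*n + 12) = n*(n + 4)*(n + 3)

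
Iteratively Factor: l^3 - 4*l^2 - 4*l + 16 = (l - 4)*(l^2 - 4) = (l - 4)*(l - 2)*(l + 2)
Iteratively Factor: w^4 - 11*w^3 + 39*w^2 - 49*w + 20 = (w - 1)*(w^3 - 10*w^2 + 29*w - 20) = (w - 1)^2*(w^2 - 9*w + 20) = (w - 4)*(w - 1)^2*(w - 5)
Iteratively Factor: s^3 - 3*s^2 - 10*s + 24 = (s + 3)*(s^2 - 6*s + 8) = (s - 2)*(s + 3)*(s - 4)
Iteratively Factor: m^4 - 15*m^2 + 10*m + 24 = (m + 4)*(m^3 - 4*m^2 + m + 6) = (m - 3)*(m + 4)*(m^2 - m - 2) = (m - 3)*(m - 2)*(m + 4)*(m + 1)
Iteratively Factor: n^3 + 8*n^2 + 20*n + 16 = (n + 4)*(n^2 + 4*n + 4) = (n + 2)*(n + 4)*(n + 2)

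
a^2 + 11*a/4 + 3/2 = (a + 3/4)*(a + 2)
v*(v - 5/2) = v^2 - 5*v/2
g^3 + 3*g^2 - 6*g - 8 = (g - 2)*(g + 1)*(g + 4)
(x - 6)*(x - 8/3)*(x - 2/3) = x^3 - 28*x^2/3 + 196*x/9 - 32/3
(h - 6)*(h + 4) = h^2 - 2*h - 24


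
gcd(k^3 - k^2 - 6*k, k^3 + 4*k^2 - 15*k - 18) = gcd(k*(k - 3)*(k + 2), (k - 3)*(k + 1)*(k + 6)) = k - 3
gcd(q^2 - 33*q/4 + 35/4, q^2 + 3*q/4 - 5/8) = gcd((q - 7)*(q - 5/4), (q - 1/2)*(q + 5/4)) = 1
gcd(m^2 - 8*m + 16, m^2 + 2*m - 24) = m - 4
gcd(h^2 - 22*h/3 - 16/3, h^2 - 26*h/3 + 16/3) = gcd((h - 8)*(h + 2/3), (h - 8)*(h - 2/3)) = h - 8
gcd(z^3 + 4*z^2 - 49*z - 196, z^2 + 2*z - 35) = z + 7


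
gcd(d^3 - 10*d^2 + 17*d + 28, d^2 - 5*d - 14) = d - 7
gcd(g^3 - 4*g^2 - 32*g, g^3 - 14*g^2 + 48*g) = g^2 - 8*g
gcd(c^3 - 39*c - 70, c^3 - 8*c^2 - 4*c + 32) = c + 2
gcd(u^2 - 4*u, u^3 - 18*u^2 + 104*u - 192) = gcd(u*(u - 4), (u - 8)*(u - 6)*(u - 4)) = u - 4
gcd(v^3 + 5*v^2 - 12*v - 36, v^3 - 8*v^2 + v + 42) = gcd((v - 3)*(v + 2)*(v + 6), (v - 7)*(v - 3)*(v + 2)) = v^2 - v - 6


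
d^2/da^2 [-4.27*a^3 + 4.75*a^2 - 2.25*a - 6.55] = 9.5 - 25.62*a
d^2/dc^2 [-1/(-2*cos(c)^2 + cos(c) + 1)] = (16*sin(c)^4 - 17*sin(c)^2 + 13*cos(c)/2 - 3*cos(3*c)/2 - 5)/(2*sin(c)^2 + cos(c) - 1)^3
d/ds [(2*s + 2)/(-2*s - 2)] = 0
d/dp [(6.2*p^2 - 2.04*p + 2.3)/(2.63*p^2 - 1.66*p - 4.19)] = (-4.9268*p^2 - 64.054*p + 12.3656)/(6.9169*p^4 - 8.7316*p^3 - 19.2838*p^2 + 13.9108*p + 17.5561)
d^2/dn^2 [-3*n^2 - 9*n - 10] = -6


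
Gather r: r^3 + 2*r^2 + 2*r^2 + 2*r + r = r^3 + 4*r^2 + 3*r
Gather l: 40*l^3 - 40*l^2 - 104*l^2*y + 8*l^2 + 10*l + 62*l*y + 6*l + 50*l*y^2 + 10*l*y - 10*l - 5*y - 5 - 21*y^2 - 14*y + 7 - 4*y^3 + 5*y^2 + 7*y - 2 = 40*l^3 + l^2*(-104*y - 32) + l*(50*y^2 + 72*y + 6) - 4*y^3 - 16*y^2 - 12*y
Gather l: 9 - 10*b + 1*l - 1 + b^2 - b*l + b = b^2 - 9*b + l*(1 - b) + 8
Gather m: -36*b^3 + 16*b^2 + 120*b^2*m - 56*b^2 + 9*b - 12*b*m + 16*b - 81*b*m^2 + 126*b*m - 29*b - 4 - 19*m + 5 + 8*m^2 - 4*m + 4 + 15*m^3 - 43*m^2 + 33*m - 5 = -36*b^3 - 40*b^2 - 4*b + 15*m^3 + m^2*(-81*b - 35) + m*(120*b^2 + 114*b + 10)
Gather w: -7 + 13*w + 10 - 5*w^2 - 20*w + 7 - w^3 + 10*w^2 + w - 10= -w^3 + 5*w^2 - 6*w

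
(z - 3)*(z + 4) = z^2 + z - 12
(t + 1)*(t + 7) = t^2 + 8*t + 7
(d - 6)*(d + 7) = d^2 + d - 42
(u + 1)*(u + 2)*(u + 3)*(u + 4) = u^4 + 10*u^3 + 35*u^2 + 50*u + 24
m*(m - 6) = m^2 - 6*m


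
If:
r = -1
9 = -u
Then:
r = -1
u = -9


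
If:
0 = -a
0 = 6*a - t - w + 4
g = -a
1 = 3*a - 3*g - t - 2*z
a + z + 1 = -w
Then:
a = 0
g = 0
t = 3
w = 1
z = -2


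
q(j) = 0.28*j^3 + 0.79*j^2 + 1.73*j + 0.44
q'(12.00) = 141.65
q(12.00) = 618.80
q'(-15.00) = 167.03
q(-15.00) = -792.76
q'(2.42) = 10.47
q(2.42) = 13.22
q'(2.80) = 12.74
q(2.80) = 17.62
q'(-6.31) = 25.21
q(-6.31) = -49.37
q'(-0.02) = 1.70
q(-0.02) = 0.41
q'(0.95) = 3.99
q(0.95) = 3.04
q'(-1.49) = 1.24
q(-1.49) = -1.31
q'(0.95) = 3.99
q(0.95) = 3.04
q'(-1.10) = 1.01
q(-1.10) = -0.88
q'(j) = 0.84*j^2 + 1.58*j + 1.73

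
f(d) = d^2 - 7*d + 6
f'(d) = 2*d - 7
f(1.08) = -0.39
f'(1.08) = -4.84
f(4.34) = -5.54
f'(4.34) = 1.68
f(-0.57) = 10.31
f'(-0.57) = -8.14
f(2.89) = -5.88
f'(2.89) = -1.22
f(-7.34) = 111.26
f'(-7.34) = -21.68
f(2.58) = -5.40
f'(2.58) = -1.84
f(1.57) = -2.53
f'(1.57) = -3.86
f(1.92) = -3.75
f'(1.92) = -3.16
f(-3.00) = 36.00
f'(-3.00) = -13.00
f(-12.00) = 234.00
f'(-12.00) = -31.00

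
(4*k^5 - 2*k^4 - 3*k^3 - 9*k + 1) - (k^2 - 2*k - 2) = 4*k^5 - 2*k^4 - 3*k^3 - k^2 - 7*k + 3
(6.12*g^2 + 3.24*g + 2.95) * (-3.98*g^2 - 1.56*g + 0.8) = -24.3576*g^4 - 22.4424*g^3 - 11.8994*g^2 - 2.01*g + 2.36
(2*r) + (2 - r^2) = -r^2 + 2*r + 2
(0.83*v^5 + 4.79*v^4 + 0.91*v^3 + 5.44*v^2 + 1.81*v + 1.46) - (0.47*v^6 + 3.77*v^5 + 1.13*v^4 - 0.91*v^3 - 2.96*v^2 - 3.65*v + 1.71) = -0.47*v^6 - 2.94*v^5 + 3.66*v^4 + 1.82*v^3 + 8.4*v^2 + 5.46*v - 0.25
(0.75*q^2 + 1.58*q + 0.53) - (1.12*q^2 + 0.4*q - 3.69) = -0.37*q^2 + 1.18*q + 4.22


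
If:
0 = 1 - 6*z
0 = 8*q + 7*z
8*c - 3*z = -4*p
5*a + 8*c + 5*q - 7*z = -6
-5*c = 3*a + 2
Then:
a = -217/48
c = 37/16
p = -9/2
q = -7/48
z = 1/6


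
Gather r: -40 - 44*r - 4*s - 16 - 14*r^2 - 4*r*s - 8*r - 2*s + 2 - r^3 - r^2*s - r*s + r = -r^3 + r^2*(-s - 14) + r*(-5*s - 51) - 6*s - 54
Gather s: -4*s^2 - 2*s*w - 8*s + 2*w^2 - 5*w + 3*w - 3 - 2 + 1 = -4*s^2 + s*(-2*w - 8) + 2*w^2 - 2*w - 4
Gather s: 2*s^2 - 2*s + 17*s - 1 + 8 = 2*s^2 + 15*s + 7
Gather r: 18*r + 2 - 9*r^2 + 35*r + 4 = -9*r^2 + 53*r + 6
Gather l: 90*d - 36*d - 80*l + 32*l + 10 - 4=54*d - 48*l + 6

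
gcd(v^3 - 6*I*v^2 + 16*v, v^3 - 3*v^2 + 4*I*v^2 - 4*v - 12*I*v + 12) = v + 2*I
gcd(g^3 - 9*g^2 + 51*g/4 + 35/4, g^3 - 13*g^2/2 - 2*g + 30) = g - 5/2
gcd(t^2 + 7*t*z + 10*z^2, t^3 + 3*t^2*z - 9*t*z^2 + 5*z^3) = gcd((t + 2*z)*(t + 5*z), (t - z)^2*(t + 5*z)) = t + 5*z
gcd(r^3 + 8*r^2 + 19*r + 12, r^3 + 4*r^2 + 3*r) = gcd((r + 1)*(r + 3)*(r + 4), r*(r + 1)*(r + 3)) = r^2 + 4*r + 3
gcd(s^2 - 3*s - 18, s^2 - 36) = s - 6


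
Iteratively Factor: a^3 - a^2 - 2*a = (a)*(a^2 - a - 2) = a*(a + 1)*(a - 2)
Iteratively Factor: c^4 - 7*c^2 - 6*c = (c)*(c^3 - 7*c - 6) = c*(c - 3)*(c^2 + 3*c + 2) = c*(c - 3)*(c + 2)*(c + 1)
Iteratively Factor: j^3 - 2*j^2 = (j)*(j^2 - 2*j) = j^2*(j - 2)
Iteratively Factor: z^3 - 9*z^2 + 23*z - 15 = (z - 1)*(z^2 - 8*z + 15) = (z - 3)*(z - 1)*(z - 5)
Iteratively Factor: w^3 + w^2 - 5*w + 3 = (w - 1)*(w^2 + 2*w - 3) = (w - 1)^2*(w + 3)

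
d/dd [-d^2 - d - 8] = -2*d - 1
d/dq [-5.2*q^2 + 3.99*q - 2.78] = 3.99 - 10.4*q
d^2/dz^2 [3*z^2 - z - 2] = 6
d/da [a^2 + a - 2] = 2*a + 1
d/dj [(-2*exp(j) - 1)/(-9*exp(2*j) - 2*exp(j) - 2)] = (-18*exp(2*j) - 18*exp(j) + 2)*exp(j)/(81*exp(4*j) + 36*exp(3*j) + 40*exp(2*j) + 8*exp(j) + 4)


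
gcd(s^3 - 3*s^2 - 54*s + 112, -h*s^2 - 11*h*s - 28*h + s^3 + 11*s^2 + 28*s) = s + 7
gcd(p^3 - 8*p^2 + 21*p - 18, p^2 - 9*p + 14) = p - 2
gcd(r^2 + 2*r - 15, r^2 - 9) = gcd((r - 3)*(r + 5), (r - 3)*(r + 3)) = r - 3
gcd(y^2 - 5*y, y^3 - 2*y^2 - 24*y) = y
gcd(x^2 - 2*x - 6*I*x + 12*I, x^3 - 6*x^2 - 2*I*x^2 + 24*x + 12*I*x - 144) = x - 6*I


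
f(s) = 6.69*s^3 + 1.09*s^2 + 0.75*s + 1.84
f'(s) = 20.07*s^2 + 2.18*s + 0.75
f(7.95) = 3438.15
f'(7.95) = 1286.56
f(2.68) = 140.45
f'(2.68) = 150.74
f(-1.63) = -25.46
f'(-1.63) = 50.52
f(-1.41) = -15.80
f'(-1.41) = 37.58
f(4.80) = 770.41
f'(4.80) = 473.63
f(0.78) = 6.26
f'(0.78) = 14.66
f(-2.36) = -81.79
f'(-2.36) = 107.39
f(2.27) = 87.41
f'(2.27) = 109.12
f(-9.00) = -4793.63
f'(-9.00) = 1606.80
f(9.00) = 4973.89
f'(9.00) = 1646.04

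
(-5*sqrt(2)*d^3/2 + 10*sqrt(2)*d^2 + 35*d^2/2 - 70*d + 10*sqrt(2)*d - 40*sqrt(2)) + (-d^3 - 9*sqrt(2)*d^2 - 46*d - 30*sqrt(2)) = -5*sqrt(2)*d^3/2 - d^3 + sqrt(2)*d^2 + 35*d^2/2 - 116*d + 10*sqrt(2)*d - 70*sqrt(2)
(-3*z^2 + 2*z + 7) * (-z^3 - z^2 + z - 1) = 3*z^5 + z^4 - 12*z^3 - 2*z^2 + 5*z - 7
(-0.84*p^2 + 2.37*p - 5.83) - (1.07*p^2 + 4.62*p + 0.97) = -1.91*p^2 - 2.25*p - 6.8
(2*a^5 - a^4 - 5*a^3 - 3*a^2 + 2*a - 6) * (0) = 0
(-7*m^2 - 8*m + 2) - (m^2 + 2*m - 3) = -8*m^2 - 10*m + 5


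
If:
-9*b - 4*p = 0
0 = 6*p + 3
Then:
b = 2/9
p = -1/2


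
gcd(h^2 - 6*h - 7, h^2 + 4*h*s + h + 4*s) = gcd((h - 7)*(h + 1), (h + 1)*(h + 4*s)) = h + 1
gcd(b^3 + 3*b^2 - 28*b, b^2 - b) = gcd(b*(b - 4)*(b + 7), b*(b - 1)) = b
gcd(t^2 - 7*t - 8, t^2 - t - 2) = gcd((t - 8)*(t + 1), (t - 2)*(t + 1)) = t + 1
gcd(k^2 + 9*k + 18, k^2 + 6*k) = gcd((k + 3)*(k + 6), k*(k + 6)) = k + 6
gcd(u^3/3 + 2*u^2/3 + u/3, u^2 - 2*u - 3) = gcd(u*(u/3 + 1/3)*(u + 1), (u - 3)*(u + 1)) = u + 1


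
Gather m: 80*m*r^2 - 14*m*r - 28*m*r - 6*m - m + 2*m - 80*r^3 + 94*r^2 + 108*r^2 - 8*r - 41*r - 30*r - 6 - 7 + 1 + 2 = m*(80*r^2 - 42*r - 5) - 80*r^3 + 202*r^2 - 79*r - 10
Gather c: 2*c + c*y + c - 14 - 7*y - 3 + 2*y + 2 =c*(y + 3) - 5*y - 15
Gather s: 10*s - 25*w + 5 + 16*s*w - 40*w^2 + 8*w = s*(16*w + 10) - 40*w^2 - 17*w + 5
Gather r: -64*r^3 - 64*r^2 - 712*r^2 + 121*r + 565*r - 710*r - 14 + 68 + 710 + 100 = -64*r^3 - 776*r^2 - 24*r + 864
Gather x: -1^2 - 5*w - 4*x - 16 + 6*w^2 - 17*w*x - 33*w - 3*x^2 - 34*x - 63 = 6*w^2 - 38*w - 3*x^2 + x*(-17*w - 38) - 80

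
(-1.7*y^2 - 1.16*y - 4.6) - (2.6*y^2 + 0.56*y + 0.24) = -4.3*y^2 - 1.72*y - 4.84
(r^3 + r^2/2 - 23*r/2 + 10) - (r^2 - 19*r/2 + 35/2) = r^3 - r^2/2 - 2*r - 15/2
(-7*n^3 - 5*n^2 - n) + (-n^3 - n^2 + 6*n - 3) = -8*n^3 - 6*n^2 + 5*n - 3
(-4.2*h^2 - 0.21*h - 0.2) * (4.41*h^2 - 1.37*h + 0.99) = -18.522*h^4 + 4.8279*h^3 - 4.7523*h^2 + 0.0661*h - 0.198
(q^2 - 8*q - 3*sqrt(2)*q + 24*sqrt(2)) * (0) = 0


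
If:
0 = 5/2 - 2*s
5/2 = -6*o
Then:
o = -5/12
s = 5/4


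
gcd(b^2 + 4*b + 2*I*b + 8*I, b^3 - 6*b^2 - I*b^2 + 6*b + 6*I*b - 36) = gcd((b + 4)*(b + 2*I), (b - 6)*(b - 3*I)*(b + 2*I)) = b + 2*I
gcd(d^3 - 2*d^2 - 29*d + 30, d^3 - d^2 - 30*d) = d^2 - d - 30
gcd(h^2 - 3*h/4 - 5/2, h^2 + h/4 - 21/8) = 1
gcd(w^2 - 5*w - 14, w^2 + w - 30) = 1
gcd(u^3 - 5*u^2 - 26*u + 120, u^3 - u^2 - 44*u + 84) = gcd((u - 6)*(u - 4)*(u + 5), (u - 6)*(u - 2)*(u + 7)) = u - 6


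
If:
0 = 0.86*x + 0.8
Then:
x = -0.93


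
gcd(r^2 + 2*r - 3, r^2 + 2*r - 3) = r^2 + 2*r - 3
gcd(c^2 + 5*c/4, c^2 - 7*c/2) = c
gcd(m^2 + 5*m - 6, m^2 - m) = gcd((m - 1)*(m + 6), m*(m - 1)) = m - 1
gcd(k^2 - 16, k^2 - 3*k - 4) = k - 4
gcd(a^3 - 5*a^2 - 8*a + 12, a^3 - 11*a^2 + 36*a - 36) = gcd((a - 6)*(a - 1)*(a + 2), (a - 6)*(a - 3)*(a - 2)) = a - 6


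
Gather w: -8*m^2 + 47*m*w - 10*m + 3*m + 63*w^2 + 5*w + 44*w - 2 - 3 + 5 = -8*m^2 - 7*m + 63*w^2 + w*(47*m + 49)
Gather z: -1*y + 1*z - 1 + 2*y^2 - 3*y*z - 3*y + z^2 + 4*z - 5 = 2*y^2 - 4*y + z^2 + z*(5 - 3*y) - 6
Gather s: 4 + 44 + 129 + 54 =231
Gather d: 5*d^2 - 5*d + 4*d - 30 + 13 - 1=5*d^2 - d - 18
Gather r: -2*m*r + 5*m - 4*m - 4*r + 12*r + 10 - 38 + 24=m + r*(8 - 2*m) - 4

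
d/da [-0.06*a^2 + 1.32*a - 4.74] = 1.32 - 0.12*a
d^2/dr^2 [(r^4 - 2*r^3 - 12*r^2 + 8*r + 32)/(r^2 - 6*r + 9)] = 2*(r^4 - 12*r^3 + 54*r^2 - 118*r + 36)/(r^4 - 12*r^3 + 54*r^2 - 108*r + 81)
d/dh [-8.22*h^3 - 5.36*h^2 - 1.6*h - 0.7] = -24.66*h^2 - 10.72*h - 1.6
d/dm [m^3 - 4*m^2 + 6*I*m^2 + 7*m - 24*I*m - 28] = 3*m^2 + m*(-8 + 12*I) + 7 - 24*I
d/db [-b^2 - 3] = -2*b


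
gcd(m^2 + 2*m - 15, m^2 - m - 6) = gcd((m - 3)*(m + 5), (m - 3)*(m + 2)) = m - 3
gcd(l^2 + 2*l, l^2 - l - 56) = 1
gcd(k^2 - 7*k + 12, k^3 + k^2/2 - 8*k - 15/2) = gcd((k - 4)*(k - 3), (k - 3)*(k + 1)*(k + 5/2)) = k - 3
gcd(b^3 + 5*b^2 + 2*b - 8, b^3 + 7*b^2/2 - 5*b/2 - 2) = b^2 + 3*b - 4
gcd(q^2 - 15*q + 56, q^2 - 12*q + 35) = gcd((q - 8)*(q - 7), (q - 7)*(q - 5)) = q - 7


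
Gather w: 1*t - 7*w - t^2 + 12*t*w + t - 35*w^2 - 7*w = -t^2 + 2*t - 35*w^2 + w*(12*t - 14)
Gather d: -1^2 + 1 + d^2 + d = d^2 + d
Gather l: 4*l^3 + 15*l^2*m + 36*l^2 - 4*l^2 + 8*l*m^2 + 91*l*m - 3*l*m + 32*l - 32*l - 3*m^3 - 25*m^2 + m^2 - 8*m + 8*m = 4*l^3 + l^2*(15*m + 32) + l*(8*m^2 + 88*m) - 3*m^3 - 24*m^2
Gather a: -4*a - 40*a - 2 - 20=-44*a - 22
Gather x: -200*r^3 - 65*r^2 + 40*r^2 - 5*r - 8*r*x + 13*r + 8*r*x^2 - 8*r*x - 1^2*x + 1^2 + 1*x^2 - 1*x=-200*r^3 - 25*r^2 + 8*r + x^2*(8*r + 1) + x*(-16*r - 2) + 1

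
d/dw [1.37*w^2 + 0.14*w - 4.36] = 2.74*w + 0.14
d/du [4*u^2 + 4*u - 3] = 8*u + 4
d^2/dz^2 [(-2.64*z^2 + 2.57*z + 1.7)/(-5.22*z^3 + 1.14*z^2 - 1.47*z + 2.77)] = (143.871552*z^6 - 420.170328*z^5 - 585.65268*z^4 + 737.89074*z^3 - 587.472048*z^2 - 81.699444*z + 22.972806)/(142.236648*z^9 - 93.189528*z^8 + 140.51718*z^7 - 280.401804*z^6 + 138.473226*z^5 - 145.721862*z^4 + 151.185933*z^3 - 44.198397*z^2 + 33.837489*z - 21.253933)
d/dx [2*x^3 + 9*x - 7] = 6*x^2 + 9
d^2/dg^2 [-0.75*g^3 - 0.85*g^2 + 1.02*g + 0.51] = -4.5*g - 1.7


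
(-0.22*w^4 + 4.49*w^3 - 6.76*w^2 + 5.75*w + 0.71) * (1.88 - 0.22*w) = 0.0484*w^5 - 1.4014*w^4 + 9.9284*w^3 - 13.9738*w^2 + 10.6538*w + 1.3348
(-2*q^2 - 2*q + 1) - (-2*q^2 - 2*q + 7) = -6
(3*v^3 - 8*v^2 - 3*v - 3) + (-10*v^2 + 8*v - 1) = 3*v^3 - 18*v^2 + 5*v - 4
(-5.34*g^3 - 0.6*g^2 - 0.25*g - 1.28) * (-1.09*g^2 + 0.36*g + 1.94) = 5.8206*g^5 - 1.2684*g^4 - 10.3031*g^3 + 0.1412*g^2 - 0.9458*g - 2.4832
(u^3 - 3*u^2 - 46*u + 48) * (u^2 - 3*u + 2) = u^5 - 6*u^4 - 35*u^3 + 180*u^2 - 236*u + 96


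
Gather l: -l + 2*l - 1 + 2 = l + 1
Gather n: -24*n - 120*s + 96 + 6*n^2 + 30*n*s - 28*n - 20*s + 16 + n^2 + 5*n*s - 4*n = 7*n^2 + n*(35*s - 56) - 140*s + 112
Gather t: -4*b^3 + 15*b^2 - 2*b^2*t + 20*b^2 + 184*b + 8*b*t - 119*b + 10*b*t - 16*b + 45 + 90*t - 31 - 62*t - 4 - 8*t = -4*b^3 + 35*b^2 + 49*b + t*(-2*b^2 + 18*b + 20) + 10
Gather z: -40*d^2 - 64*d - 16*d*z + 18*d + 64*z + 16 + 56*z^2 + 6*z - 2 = -40*d^2 - 46*d + 56*z^2 + z*(70 - 16*d) + 14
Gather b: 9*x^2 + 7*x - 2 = 9*x^2 + 7*x - 2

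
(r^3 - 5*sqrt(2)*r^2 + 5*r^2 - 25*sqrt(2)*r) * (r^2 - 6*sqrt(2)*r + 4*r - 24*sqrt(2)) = r^5 - 11*sqrt(2)*r^4 + 9*r^4 - 99*sqrt(2)*r^3 + 80*r^3 - 220*sqrt(2)*r^2 + 540*r^2 + 1200*r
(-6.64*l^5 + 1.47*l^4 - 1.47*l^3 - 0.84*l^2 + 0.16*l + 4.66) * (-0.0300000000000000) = 0.1992*l^5 - 0.0441*l^4 + 0.0441*l^3 + 0.0252*l^2 - 0.0048*l - 0.1398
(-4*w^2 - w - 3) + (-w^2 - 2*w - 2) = -5*w^2 - 3*w - 5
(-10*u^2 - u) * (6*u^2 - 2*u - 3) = -60*u^4 + 14*u^3 + 32*u^2 + 3*u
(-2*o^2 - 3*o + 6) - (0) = -2*o^2 - 3*o + 6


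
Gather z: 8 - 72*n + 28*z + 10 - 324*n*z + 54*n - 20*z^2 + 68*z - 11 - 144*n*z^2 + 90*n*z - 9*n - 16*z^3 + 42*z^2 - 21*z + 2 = -27*n - 16*z^3 + z^2*(22 - 144*n) + z*(75 - 234*n) + 9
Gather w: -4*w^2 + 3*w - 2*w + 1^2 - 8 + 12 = -4*w^2 + w + 5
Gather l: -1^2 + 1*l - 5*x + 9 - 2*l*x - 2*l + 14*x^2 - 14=l*(-2*x - 1) + 14*x^2 - 5*x - 6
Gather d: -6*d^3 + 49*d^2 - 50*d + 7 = -6*d^3 + 49*d^2 - 50*d + 7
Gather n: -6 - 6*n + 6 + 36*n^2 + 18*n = 36*n^2 + 12*n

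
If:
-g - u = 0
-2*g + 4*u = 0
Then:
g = 0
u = 0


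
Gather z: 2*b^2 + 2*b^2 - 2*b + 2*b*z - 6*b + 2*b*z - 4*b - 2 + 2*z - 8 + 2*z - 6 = 4*b^2 - 12*b + z*(4*b + 4) - 16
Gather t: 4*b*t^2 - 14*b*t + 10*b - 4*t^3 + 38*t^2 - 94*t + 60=10*b - 4*t^3 + t^2*(4*b + 38) + t*(-14*b - 94) + 60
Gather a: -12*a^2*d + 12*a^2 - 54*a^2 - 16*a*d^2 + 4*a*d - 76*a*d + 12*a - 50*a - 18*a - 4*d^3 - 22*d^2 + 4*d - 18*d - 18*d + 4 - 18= a^2*(-12*d - 42) + a*(-16*d^2 - 72*d - 56) - 4*d^3 - 22*d^2 - 32*d - 14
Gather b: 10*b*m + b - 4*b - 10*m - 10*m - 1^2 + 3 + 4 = b*(10*m - 3) - 20*m + 6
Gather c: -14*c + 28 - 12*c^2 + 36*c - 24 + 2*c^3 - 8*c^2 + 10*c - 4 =2*c^3 - 20*c^2 + 32*c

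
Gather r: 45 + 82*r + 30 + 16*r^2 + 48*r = 16*r^2 + 130*r + 75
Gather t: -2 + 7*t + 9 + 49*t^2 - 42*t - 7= 49*t^2 - 35*t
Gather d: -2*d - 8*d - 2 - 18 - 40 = -10*d - 60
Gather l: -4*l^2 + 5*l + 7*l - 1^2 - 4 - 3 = -4*l^2 + 12*l - 8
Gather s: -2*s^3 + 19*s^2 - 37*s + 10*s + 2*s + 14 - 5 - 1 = -2*s^3 + 19*s^2 - 25*s + 8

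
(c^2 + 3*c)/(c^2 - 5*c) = (c + 3)/(c - 5)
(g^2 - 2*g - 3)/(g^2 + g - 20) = (g^2 - 2*g - 3)/(g^2 + g - 20)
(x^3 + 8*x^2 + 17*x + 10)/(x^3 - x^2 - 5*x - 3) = (x^2 + 7*x + 10)/(x^2 - 2*x - 3)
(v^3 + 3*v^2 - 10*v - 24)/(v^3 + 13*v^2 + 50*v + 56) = (v - 3)/(v + 7)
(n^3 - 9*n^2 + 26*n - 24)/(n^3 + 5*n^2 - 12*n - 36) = (n^2 - 6*n + 8)/(n^2 + 8*n + 12)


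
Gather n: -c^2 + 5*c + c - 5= -c^2 + 6*c - 5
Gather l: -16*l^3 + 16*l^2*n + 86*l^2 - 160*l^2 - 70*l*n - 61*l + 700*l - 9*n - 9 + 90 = -16*l^3 + l^2*(16*n - 74) + l*(639 - 70*n) - 9*n + 81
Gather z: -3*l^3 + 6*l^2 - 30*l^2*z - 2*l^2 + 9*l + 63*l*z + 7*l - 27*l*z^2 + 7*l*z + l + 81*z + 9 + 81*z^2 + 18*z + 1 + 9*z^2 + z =-3*l^3 + 4*l^2 + 17*l + z^2*(90 - 27*l) + z*(-30*l^2 + 70*l + 100) + 10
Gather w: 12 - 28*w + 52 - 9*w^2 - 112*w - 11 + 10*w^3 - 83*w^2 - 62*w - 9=10*w^3 - 92*w^2 - 202*w + 44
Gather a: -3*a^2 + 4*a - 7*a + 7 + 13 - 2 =-3*a^2 - 3*a + 18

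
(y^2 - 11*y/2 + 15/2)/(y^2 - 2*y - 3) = (y - 5/2)/(y + 1)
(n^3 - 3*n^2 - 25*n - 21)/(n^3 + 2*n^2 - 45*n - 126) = (n + 1)/(n + 6)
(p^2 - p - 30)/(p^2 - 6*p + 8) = (p^2 - p - 30)/(p^2 - 6*p + 8)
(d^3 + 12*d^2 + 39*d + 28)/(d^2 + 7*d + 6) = (d^2 + 11*d + 28)/(d + 6)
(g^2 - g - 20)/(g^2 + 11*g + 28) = (g - 5)/(g + 7)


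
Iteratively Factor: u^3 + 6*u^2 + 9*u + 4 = (u + 1)*(u^2 + 5*u + 4) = (u + 1)^2*(u + 4)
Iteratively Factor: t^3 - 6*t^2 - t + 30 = (t - 5)*(t^2 - t - 6) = (t - 5)*(t + 2)*(t - 3)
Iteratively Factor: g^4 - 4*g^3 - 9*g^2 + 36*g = (g - 4)*(g^3 - 9*g) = g*(g - 4)*(g^2 - 9) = g*(g - 4)*(g + 3)*(g - 3)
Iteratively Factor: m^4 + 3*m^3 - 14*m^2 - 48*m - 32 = (m + 1)*(m^3 + 2*m^2 - 16*m - 32) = (m - 4)*(m + 1)*(m^2 + 6*m + 8) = (m - 4)*(m + 1)*(m + 2)*(m + 4)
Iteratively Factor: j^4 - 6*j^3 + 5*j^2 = (j - 5)*(j^3 - j^2) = j*(j - 5)*(j^2 - j) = j*(j - 5)*(j - 1)*(j)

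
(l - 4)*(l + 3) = l^2 - l - 12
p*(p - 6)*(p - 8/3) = p^3 - 26*p^2/3 + 16*p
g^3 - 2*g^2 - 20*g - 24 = (g - 6)*(g + 2)^2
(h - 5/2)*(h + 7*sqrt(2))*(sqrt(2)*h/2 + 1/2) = sqrt(2)*h^3/2 - 5*sqrt(2)*h^2/4 + 15*h^2/2 - 75*h/4 + 7*sqrt(2)*h/2 - 35*sqrt(2)/4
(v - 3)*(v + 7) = v^2 + 4*v - 21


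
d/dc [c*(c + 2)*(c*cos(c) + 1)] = -c*(c + 2)*(c*sin(c) - cos(c)) + c*(c*cos(c) + 1) + (c + 2)*(c*cos(c) + 1)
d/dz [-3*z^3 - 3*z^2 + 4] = 3*z*(-3*z - 2)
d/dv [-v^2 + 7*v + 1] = 7 - 2*v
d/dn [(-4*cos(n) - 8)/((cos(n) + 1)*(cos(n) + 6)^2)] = 4*(2*sin(n)^2 - 7*cos(n) - 12)*sin(n)/((cos(n) + 1)^2*(cos(n) + 6)^3)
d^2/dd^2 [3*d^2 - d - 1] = 6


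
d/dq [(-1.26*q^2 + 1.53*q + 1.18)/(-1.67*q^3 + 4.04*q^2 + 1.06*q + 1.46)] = (-2.1042*q^4 + 5.1102*q^3 - 1.605*q^2 - 13.2136*q + 0.983)/(2.7889*q^6 - 13.4936*q^5 + 12.7812*q^4 + 3.6884*q^3 + 12.9204*q^2 + 3.0952*q + 2.1316)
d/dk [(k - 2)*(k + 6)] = 2*k + 4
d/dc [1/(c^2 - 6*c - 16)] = 2*(3 - c)/(-c^2 + 6*c + 16)^2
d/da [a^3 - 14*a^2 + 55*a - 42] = 3*a^2 - 28*a + 55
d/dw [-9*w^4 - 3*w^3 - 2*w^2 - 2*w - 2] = -36*w^3 - 9*w^2 - 4*w - 2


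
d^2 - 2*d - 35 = (d - 7)*(d + 5)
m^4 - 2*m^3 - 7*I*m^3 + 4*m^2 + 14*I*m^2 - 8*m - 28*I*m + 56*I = (m - 2)*(m - 7*I)*(m - 2*I)*(m + 2*I)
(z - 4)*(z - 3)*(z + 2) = z^3 - 5*z^2 - 2*z + 24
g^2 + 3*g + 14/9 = (g + 2/3)*(g + 7/3)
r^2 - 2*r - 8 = (r - 4)*(r + 2)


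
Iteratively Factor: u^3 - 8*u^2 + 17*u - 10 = (u - 1)*(u^2 - 7*u + 10) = (u - 2)*(u - 1)*(u - 5)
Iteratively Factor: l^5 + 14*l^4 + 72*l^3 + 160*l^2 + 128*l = (l + 4)*(l^4 + 10*l^3 + 32*l^2 + 32*l) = l*(l + 4)*(l^3 + 10*l^2 + 32*l + 32) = l*(l + 2)*(l + 4)*(l^2 + 8*l + 16) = l*(l + 2)*(l + 4)^2*(l + 4)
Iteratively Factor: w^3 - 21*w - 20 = (w + 4)*(w^2 - 4*w - 5) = (w + 1)*(w + 4)*(w - 5)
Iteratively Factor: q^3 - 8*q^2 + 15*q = (q)*(q^2 - 8*q + 15) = q*(q - 3)*(q - 5)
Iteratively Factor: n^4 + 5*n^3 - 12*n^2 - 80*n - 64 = (n + 1)*(n^3 + 4*n^2 - 16*n - 64) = (n + 1)*(n + 4)*(n^2 - 16) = (n + 1)*(n + 4)^2*(n - 4)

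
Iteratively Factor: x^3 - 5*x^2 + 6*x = (x - 2)*(x^2 - 3*x) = x*(x - 2)*(x - 3)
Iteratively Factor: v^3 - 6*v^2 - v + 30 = (v + 2)*(v^2 - 8*v + 15) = (v - 3)*(v + 2)*(v - 5)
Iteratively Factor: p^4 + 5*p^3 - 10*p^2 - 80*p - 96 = (p + 3)*(p^3 + 2*p^2 - 16*p - 32) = (p + 2)*(p + 3)*(p^2 - 16) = (p - 4)*(p + 2)*(p + 3)*(p + 4)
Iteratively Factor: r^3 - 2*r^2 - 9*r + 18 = (r - 3)*(r^2 + r - 6) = (r - 3)*(r + 3)*(r - 2)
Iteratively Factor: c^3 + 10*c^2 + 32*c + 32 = (c + 4)*(c^2 + 6*c + 8) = (c + 2)*(c + 4)*(c + 4)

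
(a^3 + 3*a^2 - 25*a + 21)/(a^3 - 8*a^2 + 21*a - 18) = (a^2 + 6*a - 7)/(a^2 - 5*a + 6)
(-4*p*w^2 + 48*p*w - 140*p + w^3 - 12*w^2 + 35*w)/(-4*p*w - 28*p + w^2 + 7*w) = (w^2 - 12*w + 35)/(w + 7)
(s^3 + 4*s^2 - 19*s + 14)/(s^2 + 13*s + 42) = (s^2 - 3*s + 2)/(s + 6)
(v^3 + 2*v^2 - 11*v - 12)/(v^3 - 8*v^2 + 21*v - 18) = (v^2 + 5*v + 4)/(v^2 - 5*v + 6)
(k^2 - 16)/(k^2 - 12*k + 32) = (k + 4)/(k - 8)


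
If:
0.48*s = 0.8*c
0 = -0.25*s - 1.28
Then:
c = -3.07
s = -5.12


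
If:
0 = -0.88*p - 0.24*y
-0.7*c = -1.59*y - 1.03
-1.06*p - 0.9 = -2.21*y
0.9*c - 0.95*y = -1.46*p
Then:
No Solution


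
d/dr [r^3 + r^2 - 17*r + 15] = 3*r^2 + 2*r - 17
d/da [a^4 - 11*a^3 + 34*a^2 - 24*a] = 4*a^3 - 33*a^2 + 68*a - 24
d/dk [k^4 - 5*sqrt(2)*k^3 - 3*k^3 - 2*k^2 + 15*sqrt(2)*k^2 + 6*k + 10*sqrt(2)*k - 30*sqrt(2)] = 4*k^3 - 15*sqrt(2)*k^2 - 9*k^2 - 4*k + 30*sqrt(2)*k + 6 + 10*sqrt(2)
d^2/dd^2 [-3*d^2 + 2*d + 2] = -6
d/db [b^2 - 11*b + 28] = 2*b - 11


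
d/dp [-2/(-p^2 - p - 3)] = 2*(-2*p - 1)/(p^2 + p + 3)^2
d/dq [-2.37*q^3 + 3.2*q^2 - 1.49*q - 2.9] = -7.11*q^2 + 6.4*q - 1.49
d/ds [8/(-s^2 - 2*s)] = 16*(s + 1)/(s^2*(s + 2)^2)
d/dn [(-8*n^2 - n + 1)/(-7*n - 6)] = (56*n^2 + 96*n + 13)/(49*n^2 + 84*n + 36)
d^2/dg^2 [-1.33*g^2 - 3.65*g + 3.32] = -2.66000000000000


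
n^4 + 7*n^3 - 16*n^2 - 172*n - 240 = (n - 5)*(n + 2)*(n + 4)*(n + 6)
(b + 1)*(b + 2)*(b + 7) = b^3 + 10*b^2 + 23*b + 14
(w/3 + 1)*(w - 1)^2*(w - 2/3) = w^4/3 + w^3/9 - 17*w^2/9 + 19*w/9 - 2/3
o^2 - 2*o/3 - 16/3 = (o - 8/3)*(o + 2)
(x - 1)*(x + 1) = x^2 - 1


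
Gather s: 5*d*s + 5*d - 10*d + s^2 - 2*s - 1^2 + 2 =-5*d + s^2 + s*(5*d - 2) + 1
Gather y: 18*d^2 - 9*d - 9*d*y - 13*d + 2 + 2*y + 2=18*d^2 - 22*d + y*(2 - 9*d) + 4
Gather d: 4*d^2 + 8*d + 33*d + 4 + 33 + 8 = 4*d^2 + 41*d + 45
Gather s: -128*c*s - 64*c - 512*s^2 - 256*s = -64*c - 512*s^2 + s*(-128*c - 256)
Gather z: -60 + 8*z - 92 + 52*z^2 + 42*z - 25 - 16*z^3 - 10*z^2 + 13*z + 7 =-16*z^3 + 42*z^2 + 63*z - 170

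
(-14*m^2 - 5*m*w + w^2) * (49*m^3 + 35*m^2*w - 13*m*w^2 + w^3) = -686*m^5 - 735*m^4*w + 56*m^3*w^2 + 86*m^2*w^3 - 18*m*w^4 + w^5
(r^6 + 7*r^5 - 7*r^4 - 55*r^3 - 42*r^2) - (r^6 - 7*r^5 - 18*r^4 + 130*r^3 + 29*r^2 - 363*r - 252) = 14*r^5 + 11*r^4 - 185*r^3 - 71*r^2 + 363*r + 252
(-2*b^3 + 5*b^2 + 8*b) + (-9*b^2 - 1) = -2*b^3 - 4*b^2 + 8*b - 1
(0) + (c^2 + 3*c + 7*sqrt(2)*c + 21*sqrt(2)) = c^2 + 3*c + 7*sqrt(2)*c + 21*sqrt(2)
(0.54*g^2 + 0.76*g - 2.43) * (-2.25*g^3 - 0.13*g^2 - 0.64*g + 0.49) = -1.215*g^5 - 1.7802*g^4 + 5.0231*g^3 + 0.0941*g^2 + 1.9276*g - 1.1907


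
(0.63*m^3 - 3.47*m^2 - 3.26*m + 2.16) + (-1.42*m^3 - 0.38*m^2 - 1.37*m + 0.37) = -0.79*m^3 - 3.85*m^2 - 4.63*m + 2.53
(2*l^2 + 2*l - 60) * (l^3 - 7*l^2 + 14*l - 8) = 2*l^5 - 12*l^4 - 46*l^3 + 432*l^2 - 856*l + 480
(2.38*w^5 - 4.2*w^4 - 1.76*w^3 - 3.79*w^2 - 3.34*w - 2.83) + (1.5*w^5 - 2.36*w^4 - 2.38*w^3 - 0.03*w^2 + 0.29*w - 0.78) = 3.88*w^5 - 6.56*w^4 - 4.14*w^3 - 3.82*w^2 - 3.05*w - 3.61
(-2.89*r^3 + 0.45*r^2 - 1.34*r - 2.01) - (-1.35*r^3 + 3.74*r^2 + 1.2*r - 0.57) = -1.54*r^3 - 3.29*r^2 - 2.54*r - 1.44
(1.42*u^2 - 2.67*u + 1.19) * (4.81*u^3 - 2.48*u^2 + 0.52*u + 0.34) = 6.8302*u^5 - 16.3643*u^4 + 13.0839*u^3 - 3.8568*u^2 - 0.289*u + 0.4046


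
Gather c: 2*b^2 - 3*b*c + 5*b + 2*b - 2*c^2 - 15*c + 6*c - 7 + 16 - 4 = 2*b^2 + 7*b - 2*c^2 + c*(-3*b - 9) + 5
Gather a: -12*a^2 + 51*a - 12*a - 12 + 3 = -12*a^2 + 39*a - 9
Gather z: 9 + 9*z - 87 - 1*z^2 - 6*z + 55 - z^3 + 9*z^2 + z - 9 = -z^3 + 8*z^2 + 4*z - 32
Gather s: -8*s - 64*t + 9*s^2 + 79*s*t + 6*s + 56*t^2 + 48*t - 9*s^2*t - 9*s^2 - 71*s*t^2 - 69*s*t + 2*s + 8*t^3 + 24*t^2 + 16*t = -9*s^2*t + s*(-71*t^2 + 10*t) + 8*t^3 + 80*t^2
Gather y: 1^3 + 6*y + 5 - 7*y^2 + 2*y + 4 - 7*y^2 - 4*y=-14*y^2 + 4*y + 10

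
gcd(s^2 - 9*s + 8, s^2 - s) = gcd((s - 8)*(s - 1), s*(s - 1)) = s - 1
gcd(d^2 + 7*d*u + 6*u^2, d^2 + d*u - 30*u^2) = d + 6*u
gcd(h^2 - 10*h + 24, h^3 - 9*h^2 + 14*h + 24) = h^2 - 10*h + 24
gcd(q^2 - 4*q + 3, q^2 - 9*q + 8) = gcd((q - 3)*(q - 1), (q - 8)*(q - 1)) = q - 1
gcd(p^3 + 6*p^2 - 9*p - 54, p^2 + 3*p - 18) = p^2 + 3*p - 18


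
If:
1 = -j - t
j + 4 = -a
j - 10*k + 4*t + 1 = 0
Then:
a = t - 3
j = -t - 1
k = 3*t/10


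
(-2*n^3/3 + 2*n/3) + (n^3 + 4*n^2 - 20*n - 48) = n^3/3 + 4*n^2 - 58*n/3 - 48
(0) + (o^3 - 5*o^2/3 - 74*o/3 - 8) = o^3 - 5*o^2/3 - 74*o/3 - 8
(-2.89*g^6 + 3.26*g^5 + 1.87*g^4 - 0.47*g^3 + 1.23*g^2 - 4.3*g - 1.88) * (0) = 0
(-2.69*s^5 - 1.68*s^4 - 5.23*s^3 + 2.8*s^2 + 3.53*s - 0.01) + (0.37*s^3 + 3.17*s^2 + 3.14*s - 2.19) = -2.69*s^5 - 1.68*s^4 - 4.86*s^3 + 5.97*s^2 + 6.67*s - 2.2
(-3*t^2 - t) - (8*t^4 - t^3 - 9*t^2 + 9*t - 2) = -8*t^4 + t^3 + 6*t^2 - 10*t + 2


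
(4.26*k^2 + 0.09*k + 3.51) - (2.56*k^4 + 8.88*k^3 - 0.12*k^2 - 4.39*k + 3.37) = -2.56*k^4 - 8.88*k^3 + 4.38*k^2 + 4.48*k + 0.14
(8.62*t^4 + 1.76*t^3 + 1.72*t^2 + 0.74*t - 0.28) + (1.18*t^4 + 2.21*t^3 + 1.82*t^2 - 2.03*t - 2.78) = 9.8*t^4 + 3.97*t^3 + 3.54*t^2 - 1.29*t - 3.06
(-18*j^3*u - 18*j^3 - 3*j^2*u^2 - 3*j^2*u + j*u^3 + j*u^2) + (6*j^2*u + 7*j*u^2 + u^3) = -18*j^3*u - 18*j^3 - 3*j^2*u^2 + 3*j^2*u + j*u^3 + 8*j*u^2 + u^3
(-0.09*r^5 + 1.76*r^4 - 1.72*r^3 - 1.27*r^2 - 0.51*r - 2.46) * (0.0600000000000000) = -0.0054*r^5 + 0.1056*r^4 - 0.1032*r^3 - 0.0762*r^2 - 0.0306*r - 0.1476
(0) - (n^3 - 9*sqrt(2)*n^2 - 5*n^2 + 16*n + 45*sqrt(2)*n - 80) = -n^3 + 5*n^2 + 9*sqrt(2)*n^2 - 45*sqrt(2)*n - 16*n + 80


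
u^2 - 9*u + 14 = (u - 7)*(u - 2)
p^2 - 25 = (p - 5)*(p + 5)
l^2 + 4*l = l*(l + 4)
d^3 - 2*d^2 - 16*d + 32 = (d - 4)*(d - 2)*(d + 4)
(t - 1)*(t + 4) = t^2 + 3*t - 4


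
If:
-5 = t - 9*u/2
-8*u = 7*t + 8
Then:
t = -152/79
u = 54/79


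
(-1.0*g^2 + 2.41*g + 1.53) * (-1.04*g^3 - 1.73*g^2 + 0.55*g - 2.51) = 1.04*g^5 - 0.7764*g^4 - 6.3105*g^3 + 1.1886*g^2 - 5.2076*g - 3.8403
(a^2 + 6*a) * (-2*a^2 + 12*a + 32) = -2*a^4 + 104*a^2 + 192*a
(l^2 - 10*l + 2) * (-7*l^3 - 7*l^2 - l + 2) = -7*l^5 + 63*l^4 + 55*l^3 - 2*l^2 - 22*l + 4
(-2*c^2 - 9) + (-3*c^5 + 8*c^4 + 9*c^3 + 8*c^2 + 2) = -3*c^5 + 8*c^4 + 9*c^3 + 6*c^2 - 7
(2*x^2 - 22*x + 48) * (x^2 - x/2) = 2*x^4 - 23*x^3 + 59*x^2 - 24*x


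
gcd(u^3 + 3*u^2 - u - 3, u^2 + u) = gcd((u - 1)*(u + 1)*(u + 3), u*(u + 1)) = u + 1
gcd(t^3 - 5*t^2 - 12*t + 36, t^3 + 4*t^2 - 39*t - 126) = t^2 - 3*t - 18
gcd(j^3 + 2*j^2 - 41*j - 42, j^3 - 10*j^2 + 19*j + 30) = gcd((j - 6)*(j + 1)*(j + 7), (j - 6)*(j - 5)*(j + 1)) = j^2 - 5*j - 6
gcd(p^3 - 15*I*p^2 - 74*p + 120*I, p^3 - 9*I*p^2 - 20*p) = p^2 - 9*I*p - 20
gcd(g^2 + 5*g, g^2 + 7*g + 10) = g + 5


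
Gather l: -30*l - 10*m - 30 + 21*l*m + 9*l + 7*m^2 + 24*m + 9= l*(21*m - 21) + 7*m^2 + 14*m - 21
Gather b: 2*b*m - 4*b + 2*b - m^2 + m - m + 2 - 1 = b*(2*m - 2) - m^2 + 1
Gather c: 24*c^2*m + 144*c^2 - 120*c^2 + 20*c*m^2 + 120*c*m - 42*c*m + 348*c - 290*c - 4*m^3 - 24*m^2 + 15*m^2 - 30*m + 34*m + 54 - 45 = c^2*(24*m + 24) + c*(20*m^2 + 78*m + 58) - 4*m^3 - 9*m^2 + 4*m + 9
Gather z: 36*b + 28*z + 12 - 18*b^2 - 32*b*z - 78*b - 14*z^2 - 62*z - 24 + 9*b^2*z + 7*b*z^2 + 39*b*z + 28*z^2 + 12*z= -18*b^2 - 42*b + z^2*(7*b + 14) + z*(9*b^2 + 7*b - 22) - 12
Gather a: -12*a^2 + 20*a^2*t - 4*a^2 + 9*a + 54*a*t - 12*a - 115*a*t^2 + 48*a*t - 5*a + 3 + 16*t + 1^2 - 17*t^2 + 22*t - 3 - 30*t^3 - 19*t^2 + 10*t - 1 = a^2*(20*t - 16) + a*(-115*t^2 + 102*t - 8) - 30*t^3 - 36*t^2 + 48*t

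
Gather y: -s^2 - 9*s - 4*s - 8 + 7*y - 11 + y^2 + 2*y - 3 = -s^2 - 13*s + y^2 + 9*y - 22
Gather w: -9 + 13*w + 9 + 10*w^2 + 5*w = 10*w^2 + 18*w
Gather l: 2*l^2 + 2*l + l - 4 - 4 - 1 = 2*l^2 + 3*l - 9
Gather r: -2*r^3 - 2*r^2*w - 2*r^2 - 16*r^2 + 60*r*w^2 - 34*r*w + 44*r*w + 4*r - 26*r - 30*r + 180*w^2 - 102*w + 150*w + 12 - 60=-2*r^3 + r^2*(-2*w - 18) + r*(60*w^2 + 10*w - 52) + 180*w^2 + 48*w - 48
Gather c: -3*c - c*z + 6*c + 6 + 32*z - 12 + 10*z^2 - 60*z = c*(3 - z) + 10*z^2 - 28*z - 6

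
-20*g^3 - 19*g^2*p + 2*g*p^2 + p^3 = (-4*g + p)*(g + p)*(5*g + p)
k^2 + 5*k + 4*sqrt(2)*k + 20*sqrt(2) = (k + 5)*(k + 4*sqrt(2))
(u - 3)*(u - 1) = u^2 - 4*u + 3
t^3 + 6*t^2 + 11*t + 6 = (t + 1)*(t + 2)*(t + 3)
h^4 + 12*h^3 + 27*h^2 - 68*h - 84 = (h - 2)*(h + 1)*(h + 6)*(h + 7)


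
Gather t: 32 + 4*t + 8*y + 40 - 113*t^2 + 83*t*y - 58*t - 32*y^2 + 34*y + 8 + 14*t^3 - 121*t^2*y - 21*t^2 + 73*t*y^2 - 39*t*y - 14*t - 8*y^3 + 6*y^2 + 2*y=14*t^3 + t^2*(-121*y - 134) + t*(73*y^2 + 44*y - 68) - 8*y^3 - 26*y^2 + 44*y + 80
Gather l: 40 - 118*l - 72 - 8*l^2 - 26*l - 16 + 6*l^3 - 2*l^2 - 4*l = 6*l^3 - 10*l^2 - 148*l - 48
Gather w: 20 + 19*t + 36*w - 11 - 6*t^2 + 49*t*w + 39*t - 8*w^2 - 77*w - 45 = -6*t^2 + 58*t - 8*w^2 + w*(49*t - 41) - 36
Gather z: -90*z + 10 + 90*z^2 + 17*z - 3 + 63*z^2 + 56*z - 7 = 153*z^2 - 17*z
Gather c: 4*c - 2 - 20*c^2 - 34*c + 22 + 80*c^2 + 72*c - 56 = 60*c^2 + 42*c - 36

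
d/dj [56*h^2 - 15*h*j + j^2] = -15*h + 2*j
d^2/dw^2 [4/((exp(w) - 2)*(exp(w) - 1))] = 4*(4*exp(3*w) - 9*exp(2*w) + exp(w) + 6)*exp(w)/(exp(6*w) - 9*exp(5*w) + 33*exp(4*w) - 63*exp(3*w) + 66*exp(2*w) - 36*exp(w) + 8)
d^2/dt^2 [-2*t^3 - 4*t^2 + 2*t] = -12*t - 8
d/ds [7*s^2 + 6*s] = 14*s + 6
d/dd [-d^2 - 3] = -2*d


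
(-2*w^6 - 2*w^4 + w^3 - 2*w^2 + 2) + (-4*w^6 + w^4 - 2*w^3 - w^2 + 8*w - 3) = -6*w^6 - w^4 - w^3 - 3*w^2 + 8*w - 1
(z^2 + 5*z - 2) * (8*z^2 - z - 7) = 8*z^4 + 39*z^3 - 28*z^2 - 33*z + 14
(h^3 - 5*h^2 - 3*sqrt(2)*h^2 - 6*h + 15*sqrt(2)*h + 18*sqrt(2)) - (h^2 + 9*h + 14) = h^3 - 6*h^2 - 3*sqrt(2)*h^2 - 15*h + 15*sqrt(2)*h - 14 + 18*sqrt(2)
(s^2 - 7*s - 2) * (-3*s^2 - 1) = -3*s^4 + 21*s^3 + 5*s^2 + 7*s + 2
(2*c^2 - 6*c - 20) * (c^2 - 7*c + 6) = 2*c^4 - 20*c^3 + 34*c^2 + 104*c - 120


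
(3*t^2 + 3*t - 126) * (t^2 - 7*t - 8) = 3*t^4 - 18*t^3 - 171*t^2 + 858*t + 1008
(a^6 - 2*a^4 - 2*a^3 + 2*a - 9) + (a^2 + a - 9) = a^6 - 2*a^4 - 2*a^3 + a^2 + 3*a - 18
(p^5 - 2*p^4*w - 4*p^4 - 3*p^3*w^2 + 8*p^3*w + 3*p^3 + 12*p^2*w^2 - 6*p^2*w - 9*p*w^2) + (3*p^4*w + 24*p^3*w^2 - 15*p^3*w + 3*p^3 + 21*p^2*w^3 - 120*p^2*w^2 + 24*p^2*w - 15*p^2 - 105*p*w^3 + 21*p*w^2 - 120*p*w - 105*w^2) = p^5 + p^4*w - 4*p^4 + 21*p^3*w^2 - 7*p^3*w + 6*p^3 + 21*p^2*w^3 - 108*p^2*w^2 + 18*p^2*w - 15*p^2 - 105*p*w^3 + 12*p*w^2 - 120*p*w - 105*w^2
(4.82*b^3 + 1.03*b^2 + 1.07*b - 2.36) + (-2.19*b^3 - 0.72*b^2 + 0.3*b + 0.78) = 2.63*b^3 + 0.31*b^2 + 1.37*b - 1.58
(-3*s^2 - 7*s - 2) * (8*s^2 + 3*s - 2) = -24*s^4 - 65*s^3 - 31*s^2 + 8*s + 4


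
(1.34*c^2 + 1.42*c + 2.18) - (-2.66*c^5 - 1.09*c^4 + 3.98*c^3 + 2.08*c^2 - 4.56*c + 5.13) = 2.66*c^5 + 1.09*c^4 - 3.98*c^3 - 0.74*c^2 + 5.98*c - 2.95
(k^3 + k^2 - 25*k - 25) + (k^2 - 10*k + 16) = k^3 + 2*k^2 - 35*k - 9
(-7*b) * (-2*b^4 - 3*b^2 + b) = 14*b^5 + 21*b^3 - 7*b^2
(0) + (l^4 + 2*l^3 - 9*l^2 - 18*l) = l^4 + 2*l^3 - 9*l^2 - 18*l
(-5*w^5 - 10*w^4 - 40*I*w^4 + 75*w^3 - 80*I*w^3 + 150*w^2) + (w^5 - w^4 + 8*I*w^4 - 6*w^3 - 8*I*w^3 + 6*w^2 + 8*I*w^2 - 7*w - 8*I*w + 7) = -4*w^5 - 11*w^4 - 32*I*w^4 + 69*w^3 - 88*I*w^3 + 156*w^2 + 8*I*w^2 - 7*w - 8*I*w + 7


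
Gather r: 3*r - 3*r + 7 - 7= 0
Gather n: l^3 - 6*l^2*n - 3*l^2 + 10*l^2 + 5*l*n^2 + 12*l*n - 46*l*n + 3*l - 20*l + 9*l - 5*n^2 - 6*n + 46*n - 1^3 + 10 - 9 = l^3 + 7*l^2 - 8*l + n^2*(5*l - 5) + n*(-6*l^2 - 34*l + 40)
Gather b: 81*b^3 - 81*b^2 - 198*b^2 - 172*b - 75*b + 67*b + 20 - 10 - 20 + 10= 81*b^3 - 279*b^2 - 180*b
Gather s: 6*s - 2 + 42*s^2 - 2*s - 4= 42*s^2 + 4*s - 6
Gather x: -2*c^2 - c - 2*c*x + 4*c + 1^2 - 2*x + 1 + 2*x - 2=-2*c^2 - 2*c*x + 3*c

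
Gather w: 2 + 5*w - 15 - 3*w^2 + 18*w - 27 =-3*w^2 + 23*w - 40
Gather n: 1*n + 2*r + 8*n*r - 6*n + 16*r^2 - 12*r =n*(8*r - 5) + 16*r^2 - 10*r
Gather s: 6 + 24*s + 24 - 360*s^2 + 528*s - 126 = -360*s^2 + 552*s - 96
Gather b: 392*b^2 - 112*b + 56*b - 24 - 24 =392*b^2 - 56*b - 48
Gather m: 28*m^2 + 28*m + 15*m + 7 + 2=28*m^2 + 43*m + 9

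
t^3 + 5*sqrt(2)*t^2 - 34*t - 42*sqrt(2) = (t - 3*sqrt(2))*(t + sqrt(2))*(t + 7*sqrt(2))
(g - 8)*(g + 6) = g^2 - 2*g - 48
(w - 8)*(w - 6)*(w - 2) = w^3 - 16*w^2 + 76*w - 96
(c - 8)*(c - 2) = c^2 - 10*c + 16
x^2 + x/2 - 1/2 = (x - 1/2)*(x + 1)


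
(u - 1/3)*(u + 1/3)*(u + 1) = u^3 + u^2 - u/9 - 1/9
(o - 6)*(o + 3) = o^2 - 3*o - 18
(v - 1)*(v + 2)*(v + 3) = v^3 + 4*v^2 + v - 6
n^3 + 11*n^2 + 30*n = n*(n + 5)*(n + 6)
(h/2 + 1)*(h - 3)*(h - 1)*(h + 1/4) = h^4/2 - 7*h^3/8 - 11*h^2/4 + 19*h/8 + 3/4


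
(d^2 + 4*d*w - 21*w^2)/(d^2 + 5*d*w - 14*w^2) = (-d + 3*w)/(-d + 2*w)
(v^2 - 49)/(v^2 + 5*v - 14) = (v - 7)/(v - 2)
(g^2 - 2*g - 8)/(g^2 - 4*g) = (g + 2)/g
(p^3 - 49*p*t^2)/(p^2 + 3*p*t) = (p^2 - 49*t^2)/(p + 3*t)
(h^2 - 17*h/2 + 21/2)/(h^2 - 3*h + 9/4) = 2*(h - 7)/(2*h - 3)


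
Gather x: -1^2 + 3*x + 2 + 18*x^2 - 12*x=18*x^2 - 9*x + 1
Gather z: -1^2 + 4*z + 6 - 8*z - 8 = -4*z - 3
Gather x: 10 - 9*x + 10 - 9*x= 20 - 18*x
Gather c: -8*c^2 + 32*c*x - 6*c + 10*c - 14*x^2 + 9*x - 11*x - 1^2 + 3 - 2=-8*c^2 + c*(32*x + 4) - 14*x^2 - 2*x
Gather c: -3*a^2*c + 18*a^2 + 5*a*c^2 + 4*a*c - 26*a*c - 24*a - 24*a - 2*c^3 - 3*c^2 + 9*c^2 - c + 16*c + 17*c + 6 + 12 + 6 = 18*a^2 - 48*a - 2*c^3 + c^2*(5*a + 6) + c*(-3*a^2 - 22*a + 32) + 24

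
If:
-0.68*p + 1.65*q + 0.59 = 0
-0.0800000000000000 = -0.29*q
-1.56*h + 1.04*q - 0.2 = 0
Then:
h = 0.06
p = 1.54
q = 0.28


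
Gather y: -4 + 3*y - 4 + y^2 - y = y^2 + 2*y - 8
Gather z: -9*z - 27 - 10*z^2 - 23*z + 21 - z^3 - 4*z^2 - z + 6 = -z^3 - 14*z^2 - 33*z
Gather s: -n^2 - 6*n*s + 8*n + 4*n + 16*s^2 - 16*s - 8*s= -n^2 + 12*n + 16*s^2 + s*(-6*n - 24)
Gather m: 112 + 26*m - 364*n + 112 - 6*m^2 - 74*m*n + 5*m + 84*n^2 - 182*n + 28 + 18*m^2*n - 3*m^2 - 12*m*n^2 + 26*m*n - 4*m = m^2*(18*n - 9) + m*(-12*n^2 - 48*n + 27) + 84*n^2 - 546*n + 252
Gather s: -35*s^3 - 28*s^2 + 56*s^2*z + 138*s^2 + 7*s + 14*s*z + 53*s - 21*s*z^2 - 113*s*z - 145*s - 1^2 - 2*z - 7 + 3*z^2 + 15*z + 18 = -35*s^3 + s^2*(56*z + 110) + s*(-21*z^2 - 99*z - 85) + 3*z^2 + 13*z + 10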